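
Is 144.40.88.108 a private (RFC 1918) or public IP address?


RFC 1918 private ranges:
  10.0.0.0/8 (10.0.0.0 - 10.255.255.255)
  172.16.0.0/12 (172.16.0.0 - 172.31.255.255)
  192.168.0.0/16 (192.168.0.0 - 192.168.255.255)
Public (not in any RFC 1918 range)


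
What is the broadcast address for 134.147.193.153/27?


Network: 134.147.193.128/27
Host bits = 5
Set all host bits to 1:
Broadcast: 134.147.193.159


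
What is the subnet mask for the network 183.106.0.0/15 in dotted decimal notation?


/15 means 15 network bits, 17 host bits
Binary: 11111111111111100000000000000000
Mask: 255.254.0.0


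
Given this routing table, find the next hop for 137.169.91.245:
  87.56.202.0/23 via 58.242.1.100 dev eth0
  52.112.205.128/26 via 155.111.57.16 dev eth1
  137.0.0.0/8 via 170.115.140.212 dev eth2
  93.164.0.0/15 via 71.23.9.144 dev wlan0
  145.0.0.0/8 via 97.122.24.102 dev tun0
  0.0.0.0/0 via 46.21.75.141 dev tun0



Longest prefix match for 137.169.91.245:
  /23 87.56.202.0: no
  /26 52.112.205.128: no
  /8 137.0.0.0: MATCH
  /15 93.164.0.0: no
  /8 145.0.0.0: no
  /0 0.0.0.0: MATCH
Selected: next-hop 170.115.140.212 via eth2 (matched /8)


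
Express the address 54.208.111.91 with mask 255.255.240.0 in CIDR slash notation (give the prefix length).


Binary: 11111111.11111111.11110000.00000000
Count leading 1s
Prefix: /20


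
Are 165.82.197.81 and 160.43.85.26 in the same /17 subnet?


Mask: 255.255.128.0
165.82.197.81 AND mask = 165.82.128.0
160.43.85.26 AND mask = 160.43.0.0
No, different subnets (165.82.128.0 vs 160.43.0.0)


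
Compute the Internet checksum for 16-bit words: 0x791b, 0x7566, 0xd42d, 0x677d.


Sum all words (with carry folding):
+ 0x791b = 0x791b
+ 0x7566 = 0xee81
+ 0xd42d = 0xc2af
+ 0x677d = 0x2a2d
One's complement: ~0x2a2d
Checksum = 0xd5d2


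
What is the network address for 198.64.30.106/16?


IP:   11000110.01000000.00011110.01101010
Mask: 11111111.11111111.00000000.00000000
AND operation:
Net:  11000110.01000000.00000000.00000000
Network: 198.64.0.0/16


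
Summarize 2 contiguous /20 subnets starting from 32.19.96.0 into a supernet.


Original prefix: /20
Number of subnets: 2 = 2^1
New prefix = 20 - 1 = 19
Supernet: 32.19.96.0/19


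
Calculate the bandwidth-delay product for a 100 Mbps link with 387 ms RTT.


BDP = bandwidth * RTT
= 100 Mbps * 387 ms
= 100 * 1e6 * 387 / 1000 bits
= 38700000 bits
= 4837500 bytes
= 4724.1211 KB
BDP = 38700000 bits (4837500 bytes)


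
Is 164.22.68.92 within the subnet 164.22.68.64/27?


Subnet network: 164.22.68.64
Test IP AND mask: 164.22.68.64
Yes, 164.22.68.92 is in 164.22.68.64/27


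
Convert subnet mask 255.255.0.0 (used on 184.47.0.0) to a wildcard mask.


Subnet mask: 255.255.0.0
Wildcard = 255.255.255.255 - subnet mask
255 - 255 = 0
255 - 255 = 0
255 - 0 = 255
255 - 0 = 255
Wildcard: 0.0.255.255


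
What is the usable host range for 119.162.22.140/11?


Network: 119.160.0.0
Broadcast: 119.191.255.255
First usable = network + 1
Last usable = broadcast - 1
Range: 119.160.0.1 to 119.191.255.254


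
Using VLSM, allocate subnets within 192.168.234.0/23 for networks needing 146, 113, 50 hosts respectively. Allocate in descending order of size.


146 hosts -> /24 (254 usable): 192.168.234.0/24
113 hosts -> /25 (126 usable): 192.168.235.0/25
50 hosts -> /26 (62 usable): 192.168.235.128/26
Allocation: 192.168.234.0/24 (146 hosts, 254 usable); 192.168.235.0/25 (113 hosts, 126 usable); 192.168.235.128/26 (50 hosts, 62 usable)


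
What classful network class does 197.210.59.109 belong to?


First octet: 197
Binary: 11000101
110xxxxx -> Class C (192-223)
Class C, default mask 255.255.255.0 (/24)


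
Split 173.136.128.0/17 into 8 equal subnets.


New prefix = 17 + 3 = 20
Each subnet has 4096 addresses
  173.136.128.0/20
  173.136.144.0/20
  173.136.160.0/20
  173.136.176.0/20
  173.136.192.0/20
  173.136.208.0/20
  173.136.224.0/20
  173.136.240.0/20
Subnets: 173.136.128.0/20, 173.136.144.0/20, 173.136.160.0/20, 173.136.176.0/20, 173.136.192.0/20, 173.136.208.0/20, 173.136.224.0/20, 173.136.240.0/20


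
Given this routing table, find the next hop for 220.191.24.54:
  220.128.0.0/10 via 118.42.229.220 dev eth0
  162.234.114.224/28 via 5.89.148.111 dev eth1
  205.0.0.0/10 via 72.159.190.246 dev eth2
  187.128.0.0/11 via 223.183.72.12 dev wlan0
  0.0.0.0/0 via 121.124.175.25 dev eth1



Longest prefix match for 220.191.24.54:
  /10 220.128.0.0: MATCH
  /28 162.234.114.224: no
  /10 205.0.0.0: no
  /11 187.128.0.0: no
  /0 0.0.0.0: MATCH
Selected: next-hop 118.42.229.220 via eth0 (matched /10)


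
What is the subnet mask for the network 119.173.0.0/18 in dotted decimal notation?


/18 means 18 network bits, 14 host bits
Binary: 11111111111111111100000000000000
Mask: 255.255.192.0


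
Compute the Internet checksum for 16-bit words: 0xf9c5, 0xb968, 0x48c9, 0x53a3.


Sum all words (with carry folding):
+ 0xf9c5 = 0xf9c5
+ 0xb968 = 0xb32e
+ 0x48c9 = 0xfbf7
+ 0x53a3 = 0x4f9b
One's complement: ~0x4f9b
Checksum = 0xb064


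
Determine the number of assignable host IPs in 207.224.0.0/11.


Host bits = 32 - 11 = 21
Total addresses = 2^21 = 2097152
Usable = total - 2 (network and broadcast)
Usable hosts: 2097150


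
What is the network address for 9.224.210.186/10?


IP:   00001001.11100000.11010010.10111010
Mask: 11111111.11000000.00000000.00000000
AND operation:
Net:  00001001.11000000.00000000.00000000
Network: 9.192.0.0/10


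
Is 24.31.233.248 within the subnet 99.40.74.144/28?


Subnet network: 99.40.74.144
Test IP AND mask: 24.31.233.240
No, 24.31.233.248 is not in 99.40.74.144/28


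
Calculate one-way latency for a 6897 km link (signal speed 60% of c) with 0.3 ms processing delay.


Speed = 0.6 * 3e5 km/s = 180000 km/s
Propagation delay = 6897 / 180000 = 0.0383 s = 38.3167 ms
Processing delay = 0.3 ms
Total one-way latency = 38.6167 ms


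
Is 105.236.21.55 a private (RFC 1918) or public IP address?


RFC 1918 private ranges:
  10.0.0.0/8 (10.0.0.0 - 10.255.255.255)
  172.16.0.0/12 (172.16.0.0 - 172.31.255.255)
  192.168.0.0/16 (192.168.0.0 - 192.168.255.255)
Public (not in any RFC 1918 range)


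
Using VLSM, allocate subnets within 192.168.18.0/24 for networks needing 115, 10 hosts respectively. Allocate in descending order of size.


115 hosts -> /25 (126 usable): 192.168.18.0/25
10 hosts -> /28 (14 usable): 192.168.18.128/28
Allocation: 192.168.18.0/25 (115 hosts, 126 usable); 192.168.18.128/28 (10 hosts, 14 usable)


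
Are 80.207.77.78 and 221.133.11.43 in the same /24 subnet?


Mask: 255.255.255.0
80.207.77.78 AND mask = 80.207.77.0
221.133.11.43 AND mask = 221.133.11.0
No, different subnets (80.207.77.0 vs 221.133.11.0)


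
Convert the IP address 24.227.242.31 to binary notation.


24 = 00011000
227 = 11100011
242 = 11110010
31 = 00011111
Binary: 00011000.11100011.11110010.00011111


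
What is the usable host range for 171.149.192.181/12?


Network: 171.144.0.0
Broadcast: 171.159.255.255
First usable = network + 1
Last usable = broadcast - 1
Range: 171.144.0.1 to 171.159.255.254


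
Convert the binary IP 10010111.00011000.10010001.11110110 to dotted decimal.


10010111 = 151
00011000 = 24
10010001 = 145
11110110 = 246
IP: 151.24.145.246


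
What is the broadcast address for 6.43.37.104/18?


Network: 6.43.0.0/18
Host bits = 14
Set all host bits to 1:
Broadcast: 6.43.63.255


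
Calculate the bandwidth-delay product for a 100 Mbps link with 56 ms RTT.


BDP = bandwidth * RTT
= 100 Mbps * 56 ms
= 100 * 1e6 * 56 / 1000 bits
= 5600000 bits
= 700000 bytes
= 683.5938 KB
BDP = 5600000 bits (700000 bytes)


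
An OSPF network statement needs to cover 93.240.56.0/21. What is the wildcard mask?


Subnet mask: 255.255.248.0
Wildcard = 255.255.255.255 - subnet mask
255 - 255 = 0
255 - 255 = 0
255 - 248 = 7
255 - 0 = 255
Wildcard: 0.0.7.255


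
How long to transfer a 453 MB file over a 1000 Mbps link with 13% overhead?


Effective throughput = 1000 * (1 - 13/100) = 870 Mbps
File size in Mb = 453 * 8 = 3624 Mb
Time = 3624 / 870
Time = 4.1655 seconds


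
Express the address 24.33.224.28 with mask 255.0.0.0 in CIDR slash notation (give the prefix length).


Binary: 11111111.00000000.00000000.00000000
Count leading 1s
Prefix: /8


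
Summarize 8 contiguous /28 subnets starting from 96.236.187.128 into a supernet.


Original prefix: /28
Number of subnets: 8 = 2^3
New prefix = 28 - 3 = 25
Supernet: 96.236.187.128/25


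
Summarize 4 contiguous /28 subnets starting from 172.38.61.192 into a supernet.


Original prefix: /28
Number of subnets: 4 = 2^2
New prefix = 28 - 2 = 26
Supernet: 172.38.61.192/26


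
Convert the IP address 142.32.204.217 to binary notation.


142 = 10001110
32 = 00100000
204 = 11001100
217 = 11011001
Binary: 10001110.00100000.11001100.11011001


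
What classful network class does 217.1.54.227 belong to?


First octet: 217
Binary: 11011001
110xxxxx -> Class C (192-223)
Class C, default mask 255.255.255.0 (/24)


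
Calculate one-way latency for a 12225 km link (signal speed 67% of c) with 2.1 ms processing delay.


Speed = 0.67 * 3e5 km/s = 201000 km/s
Propagation delay = 12225 / 201000 = 0.0608 s = 60.8209 ms
Processing delay = 2.1 ms
Total one-way latency = 62.9209 ms


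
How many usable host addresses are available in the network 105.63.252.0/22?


Host bits = 32 - 22 = 10
Total addresses = 2^10 = 1024
Usable = total - 2 (network and broadcast)
Usable hosts: 1022


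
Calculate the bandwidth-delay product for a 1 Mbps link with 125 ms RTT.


BDP = bandwidth * RTT
= 1 Mbps * 125 ms
= 1 * 1e6 * 125 / 1000 bits
= 125000 bits
= 15625 bytes
= 15.2588 KB
BDP = 125000 bits (15625 bytes)


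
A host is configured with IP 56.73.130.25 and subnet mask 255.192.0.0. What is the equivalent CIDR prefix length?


Binary: 11111111.11000000.00000000.00000000
Count leading 1s
Prefix: /10


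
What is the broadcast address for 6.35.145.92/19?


Network: 6.35.128.0/19
Host bits = 13
Set all host bits to 1:
Broadcast: 6.35.159.255


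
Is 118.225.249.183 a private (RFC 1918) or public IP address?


RFC 1918 private ranges:
  10.0.0.0/8 (10.0.0.0 - 10.255.255.255)
  172.16.0.0/12 (172.16.0.0 - 172.31.255.255)
  192.168.0.0/16 (192.168.0.0 - 192.168.255.255)
Public (not in any RFC 1918 range)


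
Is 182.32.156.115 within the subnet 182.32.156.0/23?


Subnet network: 182.32.156.0
Test IP AND mask: 182.32.156.0
Yes, 182.32.156.115 is in 182.32.156.0/23


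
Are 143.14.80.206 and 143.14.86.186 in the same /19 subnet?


Mask: 255.255.224.0
143.14.80.206 AND mask = 143.14.64.0
143.14.86.186 AND mask = 143.14.64.0
Yes, same subnet (143.14.64.0)


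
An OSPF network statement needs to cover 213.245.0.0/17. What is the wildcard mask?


Subnet mask: 255.255.128.0
Wildcard = 255.255.255.255 - subnet mask
255 - 255 = 0
255 - 255 = 0
255 - 128 = 127
255 - 0 = 255
Wildcard: 0.0.127.255


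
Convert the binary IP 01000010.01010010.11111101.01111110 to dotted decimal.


01000010 = 66
01010010 = 82
11111101 = 253
01111110 = 126
IP: 66.82.253.126


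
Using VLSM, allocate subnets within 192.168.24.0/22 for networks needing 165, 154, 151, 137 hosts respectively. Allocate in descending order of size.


165 hosts -> /24 (254 usable): 192.168.24.0/24
154 hosts -> /24 (254 usable): 192.168.25.0/24
151 hosts -> /24 (254 usable): 192.168.26.0/24
137 hosts -> /24 (254 usable): 192.168.27.0/24
Allocation: 192.168.24.0/24 (165 hosts, 254 usable); 192.168.25.0/24 (154 hosts, 254 usable); 192.168.26.0/24 (151 hosts, 254 usable); 192.168.27.0/24 (137 hosts, 254 usable)


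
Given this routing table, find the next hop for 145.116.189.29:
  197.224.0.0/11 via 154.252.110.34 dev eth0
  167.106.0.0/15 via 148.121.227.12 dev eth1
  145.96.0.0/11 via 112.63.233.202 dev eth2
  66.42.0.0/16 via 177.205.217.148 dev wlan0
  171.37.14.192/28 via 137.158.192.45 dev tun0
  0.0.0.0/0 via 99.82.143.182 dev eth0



Longest prefix match for 145.116.189.29:
  /11 197.224.0.0: no
  /15 167.106.0.0: no
  /11 145.96.0.0: MATCH
  /16 66.42.0.0: no
  /28 171.37.14.192: no
  /0 0.0.0.0: MATCH
Selected: next-hop 112.63.233.202 via eth2 (matched /11)


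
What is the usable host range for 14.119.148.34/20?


Network: 14.119.144.0
Broadcast: 14.119.159.255
First usable = network + 1
Last usable = broadcast - 1
Range: 14.119.144.1 to 14.119.159.254


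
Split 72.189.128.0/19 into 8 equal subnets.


New prefix = 19 + 3 = 22
Each subnet has 1024 addresses
  72.189.128.0/22
  72.189.132.0/22
  72.189.136.0/22
  72.189.140.0/22
  72.189.144.0/22
  72.189.148.0/22
  72.189.152.0/22
  72.189.156.0/22
Subnets: 72.189.128.0/22, 72.189.132.0/22, 72.189.136.0/22, 72.189.140.0/22, 72.189.144.0/22, 72.189.148.0/22, 72.189.152.0/22, 72.189.156.0/22


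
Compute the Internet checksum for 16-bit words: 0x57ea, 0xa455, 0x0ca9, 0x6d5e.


Sum all words (with carry folding):
+ 0x57ea = 0x57ea
+ 0xa455 = 0xfc3f
+ 0x0ca9 = 0x08e9
+ 0x6d5e = 0x7647
One's complement: ~0x7647
Checksum = 0x89b8


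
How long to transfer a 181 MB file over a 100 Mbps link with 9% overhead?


Effective throughput = 100 * (1 - 9/100) = 91 Mbps
File size in Mb = 181 * 8 = 1448 Mb
Time = 1448 / 91
Time = 15.9121 seconds


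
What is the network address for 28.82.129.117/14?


IP:   00011100.01010010.10000001.01110101
Mask: 11111111.11111100.00000000.00000000
AND operation:
Net:  00011100.01010000.00000000.00000000
Network: 28.80.0.0/14


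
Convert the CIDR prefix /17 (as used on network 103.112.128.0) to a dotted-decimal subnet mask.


/17 means 17 network bits, 15 host bits
Binary: 11111111111111111000000000000000
Mask: 255.255.128.0


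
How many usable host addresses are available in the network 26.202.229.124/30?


Host bits = 32 - 30 = 2
Total addresses = 2^2 = 4
Usable = total - 2 (network and broadcast)
Usable hosts: 2


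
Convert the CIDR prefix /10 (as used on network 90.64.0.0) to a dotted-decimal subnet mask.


/10 means 10 network bits, 22 host bits
Binary: 11111111110000000000000000000000
Mask: 255.192.0.0


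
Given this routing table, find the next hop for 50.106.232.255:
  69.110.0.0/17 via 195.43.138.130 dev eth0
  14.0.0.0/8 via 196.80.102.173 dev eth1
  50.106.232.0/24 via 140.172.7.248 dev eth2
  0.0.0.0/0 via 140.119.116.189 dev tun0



Longest prefix match for 50.106.232.255:
  /17 69.110.0.0: no
  /8 14.0.0.0: no
  /24 50.106.232.0: MATCH
  /0 0.0.0.0: MATCH
Selected: next-hop 140.172.7.248 via eth2 (matched /24)


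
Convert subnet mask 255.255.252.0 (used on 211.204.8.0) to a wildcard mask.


Subnet mask: 255.255.252.0
Wildcard = 255.255.255.255 - subnet mask
255 - 255 = 0
255 - 255 = 0
255 - 252 = 3
255 - 0 = 255
Wildcard: 0.0.3.255


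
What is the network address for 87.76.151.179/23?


IP:   01010111.01001100.10010111.10110011
Mask: 11111111.11111111.11111110.00000000
AND operation:
Net:  01010111.01001100.10010110.00000000
Network: 87.76.150.0/23


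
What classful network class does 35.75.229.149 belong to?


First octet: 35
Binary: 00100011
0xxxxxxx -> Class A (1-126)
Class A, default mask 255.0.0.0 (/8)


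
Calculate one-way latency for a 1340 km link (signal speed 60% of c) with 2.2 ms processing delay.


Speed = 0.6 * 3e5 km/s = 180000 km/s
Propagation delay = 1340 / 180000 = 0.0074 s = 7.4444 ms
Processing delay = 2.2 ms
Total one-way latency = 9.6444 ms


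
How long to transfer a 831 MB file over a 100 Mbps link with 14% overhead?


Effective throughput = 100 * (1 - 14/100) = 86 Mbps
File size in Mb = 831 * 8 = 6648 Mb
Time = 6648 / 86
Time = 77.3023 seconds


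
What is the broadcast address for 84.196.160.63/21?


Network: 84.196.160.0/21
Host bits = 11
Set all host bits to 1:
Broadcast: 84.196.167.255


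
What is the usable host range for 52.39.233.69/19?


Network: 52.39.224.0
Broadcast: 52.39.255.255
First usable = network + 1
Last usable = broadcast - 1
Range: 52.39.224.1 to 52.39.255.254


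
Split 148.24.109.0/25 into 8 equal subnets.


New prefix = 25 + 3 = 28
Each subnet has 16 addresses
  148.24.109.0/28
  148.24.109.16/28
  148.24.109.32/28
  148.24.109.48/28
  148.24.109.64/28
  148.24.109.80/28
  148.24.109.96/28
  148.24.109.112/28
Subnets: 148.24.109.0/28, 148.24.109.16/28, 148.24.109.32/28, 148.24.109.48/28, 148.24.109.64/28, 148.24.109.80/28, 148.24.109.96/28, 148.24.109.112/28


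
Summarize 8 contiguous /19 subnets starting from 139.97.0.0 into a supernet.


Original prefix: /19
Number of subnets: 8 = 2^3
New prefix = 19 - 3 = 16
Supernet: 139.97.0.0/16


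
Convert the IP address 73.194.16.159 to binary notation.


73 = 01001001
194 = 11000010
16 = 00010000
159 = 10011111
Binary: 01001001.11000010.00010000.10011111


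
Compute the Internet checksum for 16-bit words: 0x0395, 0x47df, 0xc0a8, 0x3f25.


Sum all words (with carry folding):
+ 0x0395 = 0x0395
+ 0x47df = 0x4b74
+ 0xc0a8 = 0x0c1d
+ 0x3f25 = 0x4b42
One's complement: ~0x4b42
Checksum = 0xb4bd


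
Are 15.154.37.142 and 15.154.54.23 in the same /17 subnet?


Mask: 255.255.128.0
15.154.37.142 AND mask = 15.154.0.0
15.154.54.23 AND mask = 15.154.0.0
Yes, same subnet (15.154.0.0)


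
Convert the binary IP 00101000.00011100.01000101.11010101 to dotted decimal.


00101000 = 40
00011100 = 28
01000101 = 69
11010101 = 213
IP: 40.28.69.213


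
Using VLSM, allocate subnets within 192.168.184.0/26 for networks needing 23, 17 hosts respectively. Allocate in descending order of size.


23 hosts -> /27 (30 usable): 192.168.184.0/27
17 hosts -> /27 (30 usable): 192.168.184.32/27
Allocation: 192.168.184.0/27 (23 hosts, 30 usable); 192.168.184.32/27 (17 hosts, 30 usable)


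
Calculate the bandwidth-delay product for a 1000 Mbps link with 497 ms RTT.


BDP = bandwidth * RTT
= 1000 Mbps * 497 ms
= 1000 * 1e6 * 497 / 1000 bits
= 497000000 bits
= 62125000 bytes
= 60668.9453 KB
BDP = 497000000 bits (62125000 bytes)


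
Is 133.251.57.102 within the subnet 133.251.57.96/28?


Subnet network: 133.251.57.96
Test IP AND mask: 133.251.57.96
Yes, 133.251.57.102 is in 133.251.57.96/28


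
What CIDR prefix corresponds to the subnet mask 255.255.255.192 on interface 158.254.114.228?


Binary: 11111111.11111111.11111111.11000000
Count leading 1s
Prefix: /26


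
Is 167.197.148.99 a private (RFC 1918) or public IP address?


RFC 1918 private ranges:
  10.0.0.0/8 (10.0.0.0 - 10.255.255.255)
  172.16.0.0/12 (172.16.0.0 - 172.31.255.255)
  192.168.0.0/16 (192.168.0.0 - 192.168.255.255)
Public (not in any RFC 1918 range)


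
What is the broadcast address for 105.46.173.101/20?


Network: 105.46.160.0/20
Host bits = 12
Set all host bits to 1:
Broadcast: 105.46.175.255


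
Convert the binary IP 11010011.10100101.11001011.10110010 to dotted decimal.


11010011 = 211
10100101 = 165
11001011 = 203
10110010 = 178
IP: 211.165.203.178


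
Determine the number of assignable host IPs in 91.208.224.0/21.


Host bits = 32 - 21 = 11
Total addresses = 2^11 = 2048
Usable = total - 2 (network and broadcast)
Usable hosts: 2046


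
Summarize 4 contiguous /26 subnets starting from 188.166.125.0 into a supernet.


Original prefix: /26
Number of subnets: 4 = 2^2
New prefix = 26 - 2 = 24
Supernet: 188.166.125.0/24


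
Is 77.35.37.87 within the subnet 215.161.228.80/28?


Subnet network: 215.161.228.80
Test IP AND mask: 77.35.37.80
No, 77.35.37.87 is not in 215.161.228.80/28


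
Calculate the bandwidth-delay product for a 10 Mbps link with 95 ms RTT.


BDP = bandwidth * RTT
= 10 Mbps * 95 ms
= 10 * 1e6 * 95 / 1000 bits
= 950000 bits
= 118750 bytes
= 115.9668 KB
BDP = 950000 bits (118750 bytes)


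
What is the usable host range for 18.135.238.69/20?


Network: 18.135.224.0
Broadcast: 18.135.239.255
First usable = network + 1
Last usable = broadcast - 1
Range: 18.135.224.1 to 18.135.239.254


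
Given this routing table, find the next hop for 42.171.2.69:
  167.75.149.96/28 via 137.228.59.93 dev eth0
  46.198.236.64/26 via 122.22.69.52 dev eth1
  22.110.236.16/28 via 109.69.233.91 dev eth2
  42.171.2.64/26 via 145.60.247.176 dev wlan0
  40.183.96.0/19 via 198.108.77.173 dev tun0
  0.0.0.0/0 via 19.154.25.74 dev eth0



Longest prefix match for 42.171.2.69:
  /28 167.75.149.96: no
  /26 46.198.236.64: no
  /28 22.110.236.16: no
  /26 42.171.2.64: MATCH
  /19 40.183.96.0: no
  /0 0.0.0.0: MATCH
Selected: next-hop 145.60.247.176 via wlan0 (matched /26)


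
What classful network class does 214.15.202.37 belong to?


First octet: 214
Binary: 11010110
110xxxxx -> Class C (192-223)
Class C, default mask 255.255.255.0 (/24)


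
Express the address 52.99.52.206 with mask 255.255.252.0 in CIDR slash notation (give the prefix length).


Binary: 11111111.11111111.11111100.00000000
Count leading 1s
Prefix: /22


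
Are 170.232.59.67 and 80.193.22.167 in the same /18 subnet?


Mask: 255.255.192.0
170.232.59.67 AND mask = 170.232.0.0
80.193.22.167 AND mask = 80.193.0.0
No, different subnets (170.232.0.0 vs 80.193.0.0)


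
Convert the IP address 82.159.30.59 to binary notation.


82 = 01010010
159 = 10011111
30 = 00011110
59 = 00111011
Binary: 01010010.10011111.00011110.00111011


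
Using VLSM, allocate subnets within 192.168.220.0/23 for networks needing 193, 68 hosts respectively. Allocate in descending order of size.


193 hosts -> /24 (254 usable): 192.168.220.0/24
68 hosts -> /25 (126 usable): 192.168.221.0/25
Allocation: 192.168.220.0/24 (193 hosts, 254 usable); 192.168.221.0/25 (68 hosts, 126 usable)


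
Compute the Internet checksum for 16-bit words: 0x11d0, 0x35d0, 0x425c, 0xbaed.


Sum all words (with carry folding):
+ 0x11d0 = 0x11d0
+ 0x35d0 = 0x47a0
+ 0x425c = 0x89fc
+ 0xbaed = 0x44ea
One's complement: ~0x44ea
Checksum = 0xbb15


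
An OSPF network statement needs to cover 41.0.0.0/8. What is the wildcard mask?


Subnet mask: 255.0.0.0
Wildcard = 255.255.255.255 - subnet mask
255 - 255 = 0
255 - 0 = 255
255 - 0 = 255
255 - 0 = 255
Wildcard: 0.255.255.255


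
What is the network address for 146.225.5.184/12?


IP:   10010010.11100001.00000101.10111000
Mask: 11111111.11110000.00000000.00000000
AND operation:
Net:  10010010.11100000.00000000.00000000
Network: 146.224.0.0/12


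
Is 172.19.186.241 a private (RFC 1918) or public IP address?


RFC 1918 private ranges:
  10.0.0.0/8 (10.0.0.0 - 10.255.255.255)
  172.16.0.0/12 (172.16.0.0 - 172.31.255.255)
  192.168.0.0/16 (192.168.0.0 - 192.168.255.255)
Private (in 172.16.0.0/12)


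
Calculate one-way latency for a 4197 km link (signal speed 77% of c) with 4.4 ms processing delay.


Speed = 0.77 * 3e5 km/s = 231000 km/s
Propagation delay = 4197 / 231000 = 0.0182 s = 18.1688 ms
Processing delay = 4.4 ms
Total one-way latency = 22.5688 ms


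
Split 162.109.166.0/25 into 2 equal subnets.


New prefix = 25 + 1 = 26
Each subnet has 64 addresses
  162.109.166.0/26
  162.109.166.64/26
Subnets: 162.109.166.0/26, 162.109.166.64/26


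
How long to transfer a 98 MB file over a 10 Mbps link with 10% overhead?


Effective throughput = 10 * (1 - 10/100) = 9 Mbps
File size in Mb = 98 * 8 = 784 Mb
Time = 784 / 9
Time = 87.1111 seconds


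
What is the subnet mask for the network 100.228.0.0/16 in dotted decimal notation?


/16 means 16 network bits, 16 host bits
Binary: 11111111111111110000000000000000
Mask: 255.255.0.0


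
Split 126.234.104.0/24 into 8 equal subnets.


New prefix = 24 + 3 = 27
Each subnet has 32 addresses
  126.234.104.0/27
  126.234.104.32/27
  126.234.104.64/27
  126.234.104.96/27
  126.234.104.128/27
  126.234.104.160/27
  126.234.104.192/27
  126.234.104.224/27
Subnets: 126.234.104.0/27, 126.234.104.32/27, 126.234.104.64/27, 126.234.104.96/27, 126.234.104.128/27, 126.234.104.160/27, 126.234.104.192/27, 126.234.104.224/27


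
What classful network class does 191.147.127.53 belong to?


First octet: 191
Binary: 10111111
10xxxxxx -> Class B (128-191)
Class B, default mask 255.255.0.0 (/16)


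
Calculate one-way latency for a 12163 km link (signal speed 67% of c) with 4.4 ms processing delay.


Speed = 0.67 * 3e5 km/s = 201000 km/s
Propagation delay = 12163 / 201000 = 0.0605 s = 60.5124 ms
Processing delay = 4.4 ms
Total one-way latency = 64.9124 ms


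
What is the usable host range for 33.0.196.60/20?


Network: 33.0.192.0
Broadcast: 33.0.207.255
First usable = network + 1
Last usable = broadcast - 1
Range: 33.0.192.1 to 33.0.207.254


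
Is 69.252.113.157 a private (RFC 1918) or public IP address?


RFC 1918 private ranges:
  10.0.0.0/8 (10.0.0.0 - 10.255.255.255)
  172.16.0.0/12 (172.16.0.0 - 172.31.255.255)
  192.168.0.0/16 (192.168.0.0 - 192.168.255.255)
Public (not in any RFC 1918 range)


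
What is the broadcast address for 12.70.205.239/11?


Network: 12.64.0.0/11
Host bits = 21
Set all host bits to 1:
Broadcast: 12.95.255.255


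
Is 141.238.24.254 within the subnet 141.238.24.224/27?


Subnet network: 141.238.24.224
Test IP AND mask: 141.238.24.224
Yes, 141.238.24.254 is in 141.238.24.224/27


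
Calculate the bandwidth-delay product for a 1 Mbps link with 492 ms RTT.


BDP = bandwidth * RTT
= 1 Mbps * 492 ms
= 1 * 1e6 * 492 / 1000 bits
= 492000 bits
= 61500 bytes
= 60.0586 KB
BDP = 492000 bits (61500 bytes)


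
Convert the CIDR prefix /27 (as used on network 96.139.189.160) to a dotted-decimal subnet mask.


/27 means 27 network bits, 5 host bits
Binary: 11111111111111111111111111100000
Mask: 255.255.255.224


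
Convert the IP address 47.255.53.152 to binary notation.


47 = 00101111
255 = 11111111
53 = 00110101
152 = 10011000
Binary: 00101111.11111111.00110101.10011000


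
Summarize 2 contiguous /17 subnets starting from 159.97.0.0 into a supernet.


Original prefix: /17
Number of subnets: 2 = 2^1
New prefix = 17 - 1 = 16
Supernet: 159.97.0.0/16


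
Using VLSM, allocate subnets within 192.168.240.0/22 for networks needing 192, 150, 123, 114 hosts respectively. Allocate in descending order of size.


192 hosts -> /24 (254 usable): 192.168.240.0/24
150 hosts -> /24 (254 usable): 192.168.241.0/24
123 hosts -> /25 (126 usable): 192.168.242.0/25
114 hosts -> /25 (126 usable): 192.168.242.128/25
Allocation: 192.168.240.0/24 (192 hosts, 254 usable); 192.168.241.0/24 (150 hosts, 254 usable); 192.168.242.0/25 (123 hosts, 126 usable); 192.168.242.128/25 (114 hosts, 126 usable)


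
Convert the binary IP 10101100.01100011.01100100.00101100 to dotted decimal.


10101100 = 172
01100011 = 99
01100100 = 100
00101100 = 44
IP: 172.99.100.44


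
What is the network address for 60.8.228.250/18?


IP:   00111100.00001000.11100100.11111010
Mask: 11111111.11111111.11000000.00000000
AND operation:
Net:  00111100.00001000.11000000.00000000
Network: 60.8.192.0/18


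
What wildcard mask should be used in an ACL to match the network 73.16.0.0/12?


Subnet mask: 255.240.0.0
Wildcard = 255.255.255.255 - subnet mask
255 - 255 = 0
255 - 240 = 15
255 - 0 = 255
255 - 0 = 255
Wildcard: 0.15.255.255


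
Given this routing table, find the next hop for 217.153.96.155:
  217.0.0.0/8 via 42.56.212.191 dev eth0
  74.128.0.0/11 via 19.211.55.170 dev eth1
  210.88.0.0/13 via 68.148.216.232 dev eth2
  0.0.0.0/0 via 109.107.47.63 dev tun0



Longest prefix match for 217.153.96.155:
  /8 217.0.0.0: MATCH
  /11 74.128.0.0: no
  /13 210.88.0.0: no
  /0 0.0.0.0: MATCH
Selected: next-hop 42.56.212.191 via eth0 (matched /8)


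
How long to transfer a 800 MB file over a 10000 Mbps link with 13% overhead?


Effective throughput = 10000 * (1 - 13/100) = 8700 Mbps
File size in Mb = 800 * 8 = 6400 Mb
Time = 6400 / 8700
Time = 0.7356 seconds


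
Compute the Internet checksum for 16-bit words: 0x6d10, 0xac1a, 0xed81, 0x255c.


Sum all words (with carry folding):
+ 0x6d10 = 0x6d10
+ 0xac1a = 0x192b
+ 0xed81 = 0x06ad
+ 0x255c = 0x2c09
One's complement: ~0x2c09
Checksum = 0xd3f6


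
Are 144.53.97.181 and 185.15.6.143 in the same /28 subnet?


Mask: 255.255.255.240
144.53.97.181 AND mask = 144.53.97.176
185.15.6.143 AND mask = 185.15.6.128
No, different subnets (144.53.97.176 vs 185.15.6.128)


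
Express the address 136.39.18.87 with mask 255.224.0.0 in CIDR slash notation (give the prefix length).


Binary: 11111111.11100000.00000000.00000000
Count leading 1s
Prefix: /11


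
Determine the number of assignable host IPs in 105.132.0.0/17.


Host bits = 32 - 17 = 15
Total addresses = 2^15 = 32768
Usable = total - 2 (network and broadcast)
Usable hosts: 32766


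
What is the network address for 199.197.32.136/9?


IP:   11000111.11000101.00100000.10001000
Mask: 11111111.10000000.00000000.00000000
AND operation:
Net:  11000111.10000000.00000000.00000000
Network: 199.128.0.0/9


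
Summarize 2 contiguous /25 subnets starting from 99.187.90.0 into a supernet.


Original prefix: /25
Number of subnets: 2 = 2^1
New prefix = 25 - 1 = 24
Supernet: 99.187.90.0/24


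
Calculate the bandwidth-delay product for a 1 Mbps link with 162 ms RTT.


BDP = bandwidth * RTT
= 1 Mbps * 162 ms
= 1 * 1e6 * 162 / 1000 bits
= 162000 bits
= 20250 bytes
= 19.7754 KB
BDP = 162000 bits (20250 bytes)


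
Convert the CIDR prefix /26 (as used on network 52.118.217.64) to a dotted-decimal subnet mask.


/26 means 26 network bits, 6 host bits
Binary: 11111111111111111111111111000000
Mask: 255.255.255.192


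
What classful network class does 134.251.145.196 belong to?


First octet: 134
Binary: 10000110
10xxxxxx -> Class B (128-191)
Class B, default mask 255.255.0.0 (/16)


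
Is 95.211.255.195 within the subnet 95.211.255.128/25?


Subnet network: 95.211.255.128
Test IP AND mask: 95.211.255.128
Yes, 95.211.255.195 is in 95.211.255.128/25


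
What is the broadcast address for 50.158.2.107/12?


Network: 50.144.0.0/12
Host bits = 20
Set all host bits to 1:
Broadcast: 50.159.255.255


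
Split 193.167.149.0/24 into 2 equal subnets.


New prefix = 24 + 1 = 25
Each subnet has 128 addresses
  193.167.149.0/25
  193.167.149.128/25
Subnets: 193.167.149.0/25, 193.167.149.128/25


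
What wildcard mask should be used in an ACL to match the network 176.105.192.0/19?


Subnet mask: 255.255.224.0
Wildcard = 255.255.255.255 - subnet mask
255 - 255 = 0
255 - 255 = 0
255 - 224 = 31
255 - 0 = 255
Wildcard: 0.0.31.255


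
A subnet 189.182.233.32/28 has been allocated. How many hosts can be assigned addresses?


Host bits = 32 - 28 = 4
Total addresses = 2^4 = 16
Usable = total - 2 (network and broadcast)
Usable hosts: 14


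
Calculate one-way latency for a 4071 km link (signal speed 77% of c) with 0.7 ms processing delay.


Speed = 0.77 * 3e5 km/s = 231000 km/s
Propagation delay = 4071 / 231000 = 0.0176 s = 17.6234 ms
Processing delay = 0.7 ms
Total one-way latency = 18.3234 ms


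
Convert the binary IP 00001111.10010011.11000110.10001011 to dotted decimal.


00001111 = 15
10010011 = 147
11000110 = 198
10001011 = 139
IP: 15.147.198.139


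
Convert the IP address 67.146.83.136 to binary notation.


67 = 01000011
146 = 10010010
83 = 01010011
136 = 10001000
Binary: 01000011.10010010.01010011.10001000


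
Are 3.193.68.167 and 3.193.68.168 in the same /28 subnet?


Mask: 255.255.255.240
3.193.68.167 AND mask = 3.193.68.160
3.193.68.168 AND mask = 3.193.68.160
Yes, same subnet (3.193.68.160)


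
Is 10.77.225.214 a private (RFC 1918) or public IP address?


RFC 1918 private ranges:
  10.0.0.0/8 (10.0.0.0 - 10.255.255.255)
  172.16.0.0/12 (172.16.0.0 - 172.31.255.255)
  192.168.0.0/16 (192.168.0.0 - 192.168.255.255)
Private (in 10.0.0.0/8)


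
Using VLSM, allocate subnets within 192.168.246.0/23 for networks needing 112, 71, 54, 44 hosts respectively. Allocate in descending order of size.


112 hosts -> /25 (126 usable): 192.168.246.0/25
71 hosts -> /25 (126 usable): 192.168.246.128/25
54 hosts -> /26 (62 usable): 192.168.247.0/26
44 hosts -> /26 (62 usable): 192.168.247.64/26
Allocation: 192.168.246.0/25 (112 hosts, 126 usable); 192.168.246.128/25 (71 hosts, 126 usable); 192.168.247.0/26 (54 hosts, 62 usable); 192.168.247.64/26 (44 hosts, 62 usable)


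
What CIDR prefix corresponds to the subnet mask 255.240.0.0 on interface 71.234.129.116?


Binary: 11111111.11110000.00000000.00000000
Count leading 1s
Prefix: /12


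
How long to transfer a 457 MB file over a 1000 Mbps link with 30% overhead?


Effective throughput = 1000 * (1 - 30/100) = 700 Mbps
File size in Mb = 457 * 8 = 3656 Mb
Time = 3656 / 700
Time = 5.2229 seconds


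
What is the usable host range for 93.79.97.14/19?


Network: 93.79.96.0
Broadcast: 93.79.127.255
First usable = network + 1
Last usable = broadcast - 1
Range: 93.79.96.1 to 93.79.127.254


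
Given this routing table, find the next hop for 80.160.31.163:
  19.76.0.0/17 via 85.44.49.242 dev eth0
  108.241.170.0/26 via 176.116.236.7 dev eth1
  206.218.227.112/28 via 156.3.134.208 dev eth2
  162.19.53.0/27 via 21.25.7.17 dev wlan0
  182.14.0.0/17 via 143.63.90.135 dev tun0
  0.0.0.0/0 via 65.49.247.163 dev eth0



Longest prefix match for 80.160.31.163:
  /17 19.76.0.0: no
  /26 108.241.170.0: no
  /28 206.218.227.112: no
  /27 162.19.53.0: no
  /17 182.14.0.0: no
  /0 0.0.0.0: MATCH
Selected: next-hop 65.49.247.163 via eth0 (matched /0)


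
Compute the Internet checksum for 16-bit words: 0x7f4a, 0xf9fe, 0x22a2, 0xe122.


Sum all words (with carry folding):
+ 0x7f4a = 0x7f4a
+ 0xf9fe = 0x7949
+ 0x22a2 = 0x9beb
+ 0xe122 = 0x7d0e
One's complement: ~0x7d0e
Checksum = 0x82f1


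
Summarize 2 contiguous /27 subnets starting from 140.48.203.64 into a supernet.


Original prefix: /27
Number of subnets: 2 = 2^1
New prefix = 27 - 1 = 26
Supernet: 140.48.203.64/26


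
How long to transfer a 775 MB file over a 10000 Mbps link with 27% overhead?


Effective throughput = 10000 * (1 - 27/100) = 7300 Mbps
File size in Mb = 775 * 8 = 6200 Mb
Time = 6200 / 7300
Time = 0.8493 seconds


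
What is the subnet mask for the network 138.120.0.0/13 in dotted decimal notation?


/13 means 13 network bits, 19 host bits
Binary: 11111111111110000000000000000000
Mask: 255.248.0.0


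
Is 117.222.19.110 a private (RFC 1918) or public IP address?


RFC 1918 private ranges:
  10.0.0.0/8 (10.0.0.0 - 10.255.255.255)
  172.16.0.0/12 (172.16.0.0 - 172.31.255.255)
  192.168.0.0/16 (192.168.0.0 - 192.168.255.255)
Public (not in any RFC 1918 range)


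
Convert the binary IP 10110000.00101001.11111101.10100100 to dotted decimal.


10110000 = 176
00101001 = 41
11111101 = 253
10100100 = 164
IP: 176.41.253.164


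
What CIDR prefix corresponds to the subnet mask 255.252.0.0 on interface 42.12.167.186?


Binary: 11111111.11111100.00000000.00000000
Count leading 1s
Prefix: /14


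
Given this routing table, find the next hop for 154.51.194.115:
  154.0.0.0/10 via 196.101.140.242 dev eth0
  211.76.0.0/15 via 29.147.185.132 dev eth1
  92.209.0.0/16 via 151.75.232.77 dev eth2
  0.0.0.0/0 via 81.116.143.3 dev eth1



Longest prefix match for 154.51.194.115:
  /10 154.0.0.0: MATCH
  /15 211.76.0.0: no
  /16 92.209.0.0: no
  /0 0.0.0.0: MATCH
Selected: next-hop 196.101.140.242 via eth0 (matched /10)


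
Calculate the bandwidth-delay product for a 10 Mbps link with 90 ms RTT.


BDP = bandwidth * RTT
= 10 Mbps * 90 ms
= 10 * 1e6 * 90 / 1000 bits
= 900000 bits
= 112500 bytes
= 109.8633 KB
BDP = 900000 bits (112500 bytes)


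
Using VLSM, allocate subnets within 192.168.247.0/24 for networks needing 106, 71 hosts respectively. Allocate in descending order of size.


106 hosts -> /25 (126 usable): 192.168.247.0/25
71 hosts -> /25 (126 usable): 192.168.247.128/25
Allocation: 192.168.247.0/25 (106 hosts, 126 usable); 192.168.247.128/25 (71 hosts, 126 usable)


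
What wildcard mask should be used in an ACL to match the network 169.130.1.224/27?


Subnet mask: 255.255.255.224
Wildcard = 255.255.255.255 - subnet mask
255 - 255 = 0
255 - 255 = 0
255 - 255 = 0
255 - 224 = 31
Wildcard: 0.0.0.31


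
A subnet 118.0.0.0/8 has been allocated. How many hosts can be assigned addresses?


Host bits = 32 - 8 = 24
Total addresses = 2^24 = 16777216
Usable = total - 2 (network and broadcast)
Usable hosts: 16777214


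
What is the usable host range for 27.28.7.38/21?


Network: 27.28.0.0
Broadcast: 27.28.7.255
First usable = network + 1
Last usable = broadcast - 1
Range: 27.28.0.1 to 27.28.7.254


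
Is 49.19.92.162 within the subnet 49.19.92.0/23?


Subnet network: 49.19.92.0
Test IP AND mask: 49.19.92.0
Yes, 49.19.92.162 is in 49.19.92.0/23


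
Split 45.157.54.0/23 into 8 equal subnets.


New prefix = 23 + 3 = 26
Each subnet has 64 addresses
  45.157.54.0/26
  45.157.54.64/26
  45.157.54.128/26
  45.157.54.192/26
  45.157.55.0/26
  45.157.55.64/26
  45.157.55.128/26
  45.157.55.192/26
Subnets: 45.157.54.0/26, 45.157.54.64/26, 45.157.54.128/26, 45.157.54.192/26, 45.157.55.0/26, 45.157.55.64/26, 45.157.55.128/26, 45.157.55.192/26


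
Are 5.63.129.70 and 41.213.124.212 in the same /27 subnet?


Mask: 255.255.255.224
5.63.129.70 AND mask = 5.63.129.64
41.213.124.212 AND mask = 41.213.124.192
No, different subnets (5.63.129.64 vs 41.213.124.192)


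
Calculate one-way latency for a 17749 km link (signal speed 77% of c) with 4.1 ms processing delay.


Speed = 0.77 * 3e5 km/s = 231000 km/s
Propagation delay = 17749 / 231000 = 0.0768 s = 76.8355 ms
Processing delay = 4.1 ms
Total one-way latency = 80.9355 ms


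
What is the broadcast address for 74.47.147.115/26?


Network: 74.47.147.64/26
Host bits = 6
Set all host bits to 1:
Broadcast: 74.47.147.127


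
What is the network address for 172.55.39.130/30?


IP:   10101100.00110111.00100111.10000010
Mask: 11111111.11111111.11111111.11111100
AND operation:
Net:  10101100.00110111.00100111.10000000
Network: 172.55.39.128/30


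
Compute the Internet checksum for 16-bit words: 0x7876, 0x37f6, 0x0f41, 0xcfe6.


Sum all words (with carry folding):
+ 0x7876 = 0x7876
+ 0x37f6 = 0xb06c
+ 0x0f41 = 0xbfad
+ 0xcfe6 = 0x8f94
One's complement: ~0x8f94
Checksum = 0x706b


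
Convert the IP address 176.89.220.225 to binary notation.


176 = 10110000
89 = 01011001
220 = 11011100
225 = 11100001
Binary: 10110000.01011001.11011100.11100001


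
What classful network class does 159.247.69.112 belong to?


First octet: 159
Binary: 10011111
10xxxxxx -> Class B (128-191)
Class B, default mask 255.255.0.0 (/16)


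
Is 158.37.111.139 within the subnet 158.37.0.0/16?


Subnet network: 158.37.0.0
Test IP AND mask: 158.37.0.0
Yes, 158.37.111.139 is in 158.37.0.0/16


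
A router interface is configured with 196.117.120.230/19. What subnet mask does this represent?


/19 means 19 network bits, 13 host bits
Binary: 11111111111111111110000000000000
Mask: 255.255.224.0


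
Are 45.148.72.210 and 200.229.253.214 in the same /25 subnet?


Mask: 255.255.255.128
45.148.72.210 AND mask = 45.148.72.128
200.229.253.214 AND mask = 200.229.253.128
No, different subnets (45.148.72.128 vs 200.229.253.128)


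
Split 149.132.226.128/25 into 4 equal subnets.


New prefix = 25 + 2 = 27
Each subnet has 32 addresses
  149.132.226.128/27
  149.132.226.160/27
  149.132.226.192/27
  149.132.226.224/27
Subnets: 149.132.226.128/27, 149.132.226.160/27, 149.132.226.192/27, 149.132.226.224/27


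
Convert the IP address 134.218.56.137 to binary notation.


134 = 10000110
218 = 11011010
56 = 00111000
137 = 10001001
Binary: 10000110.11011010.00111000.10001001


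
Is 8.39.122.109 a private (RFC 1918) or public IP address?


RFC 1918 private ranges:
  10.0.0.0/8 (10.0.0.0 - 10.255.255.255)
  172.16.0.0/12 (172.16.0.0 - 172.31.255.255)
  192.168.0.0/16 (192.168.0.0 - 192.168.255.255)
Public (not in any RFC 1918 range)
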